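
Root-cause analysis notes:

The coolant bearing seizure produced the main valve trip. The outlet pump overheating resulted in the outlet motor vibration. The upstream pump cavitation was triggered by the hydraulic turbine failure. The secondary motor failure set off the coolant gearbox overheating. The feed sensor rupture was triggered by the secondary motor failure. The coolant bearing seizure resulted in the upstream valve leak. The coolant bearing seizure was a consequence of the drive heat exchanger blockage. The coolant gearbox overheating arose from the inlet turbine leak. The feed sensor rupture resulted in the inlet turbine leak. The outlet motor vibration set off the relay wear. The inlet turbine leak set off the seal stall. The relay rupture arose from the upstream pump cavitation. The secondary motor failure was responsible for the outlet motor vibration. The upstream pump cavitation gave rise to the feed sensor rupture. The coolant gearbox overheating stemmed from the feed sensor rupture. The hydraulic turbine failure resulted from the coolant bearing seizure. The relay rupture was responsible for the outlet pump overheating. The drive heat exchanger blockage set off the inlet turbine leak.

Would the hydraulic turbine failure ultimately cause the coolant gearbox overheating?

There is a causal chain: the hydraulic turbine failure → the upstream pump cavitation → the feed sensor rupture → the coolant gearbox overheating.

Yes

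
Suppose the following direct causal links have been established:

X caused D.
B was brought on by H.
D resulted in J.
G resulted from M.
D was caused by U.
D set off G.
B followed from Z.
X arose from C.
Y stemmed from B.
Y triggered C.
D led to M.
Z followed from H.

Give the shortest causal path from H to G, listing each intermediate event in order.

H → B
B → Y
Y → C
C → X
X → D
D → G
Length: 6 steps.

H → B → Y → C → X → D → G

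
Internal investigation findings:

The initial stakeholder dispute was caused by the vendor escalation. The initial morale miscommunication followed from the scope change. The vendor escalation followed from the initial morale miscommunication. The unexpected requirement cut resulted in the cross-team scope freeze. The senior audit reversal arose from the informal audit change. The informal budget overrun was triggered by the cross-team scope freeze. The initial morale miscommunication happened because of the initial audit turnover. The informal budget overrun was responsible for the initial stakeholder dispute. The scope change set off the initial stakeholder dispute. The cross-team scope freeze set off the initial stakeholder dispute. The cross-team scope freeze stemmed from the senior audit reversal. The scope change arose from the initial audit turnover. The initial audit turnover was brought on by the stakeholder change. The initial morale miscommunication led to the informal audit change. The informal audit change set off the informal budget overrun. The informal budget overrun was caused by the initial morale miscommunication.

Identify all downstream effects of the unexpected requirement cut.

the cross-team scope freeze, the informal budget overrun, the initial stakeholder dispute

Direct effects: the cross-team scope freeze.
2 steps out: the informal budget overrun, the initial stakeholder dispute.
Not reachable from it: the stakeholder change, the initial audit turnover, the scope change, the initial morale miscommunication, the vendor escalation, the informal audit change, the senior audit reversal.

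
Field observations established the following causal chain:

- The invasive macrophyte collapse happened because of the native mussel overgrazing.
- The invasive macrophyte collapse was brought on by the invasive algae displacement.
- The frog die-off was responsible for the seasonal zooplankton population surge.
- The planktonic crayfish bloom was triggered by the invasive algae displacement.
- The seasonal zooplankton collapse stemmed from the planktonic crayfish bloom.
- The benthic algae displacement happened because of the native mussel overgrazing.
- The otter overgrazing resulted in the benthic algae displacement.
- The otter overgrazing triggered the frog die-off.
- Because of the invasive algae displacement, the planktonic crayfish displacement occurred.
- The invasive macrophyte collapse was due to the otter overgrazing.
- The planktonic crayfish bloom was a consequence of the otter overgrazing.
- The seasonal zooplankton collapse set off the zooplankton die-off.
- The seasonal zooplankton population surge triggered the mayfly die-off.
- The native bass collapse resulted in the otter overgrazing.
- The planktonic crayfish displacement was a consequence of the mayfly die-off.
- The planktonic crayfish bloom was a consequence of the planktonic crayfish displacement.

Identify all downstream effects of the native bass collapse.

Direct effects: the otter overgrazing.
2 steps out: the frog die-off, the benthic algae displacement, the invasive macrophyte collapse, the planktonic crayfish bloom.
3 steps out: the seasonal zooplankton population surge, the seasonal zooplankton collapse.
4 steps out: the mayfly die-off, the zooplankton die-off.
5 steps out: the planktonic crayfish displacement.
Not reachable from it: the native mussel overgrazing, the invasive algae displacement.

the benthic algae displacement, the frog die-off, the invasive macrophyte collapse, the mayfly die-off, the otter overgrazing, the planktonic crayfish bloom, the planktonic crayfish displacement, the seasonal zooplankton collapse, the seasonal zooplankton population surge, the zooplankton die-off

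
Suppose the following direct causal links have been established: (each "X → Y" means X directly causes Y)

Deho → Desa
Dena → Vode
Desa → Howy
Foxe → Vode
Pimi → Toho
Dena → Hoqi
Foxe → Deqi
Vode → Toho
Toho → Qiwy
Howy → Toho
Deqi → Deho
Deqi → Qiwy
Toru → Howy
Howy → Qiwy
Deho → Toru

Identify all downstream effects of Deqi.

Deho, Desa, Howy, Qiwy, Toho, Toru

Direct effects: Deho, Qiwy.
2 steps out: Toru, Desa.
3 steps out: Howy.
4 steps out: Toho.
Not reachable from it: Foxe, Dena, Pimi, Vode, Hoqi.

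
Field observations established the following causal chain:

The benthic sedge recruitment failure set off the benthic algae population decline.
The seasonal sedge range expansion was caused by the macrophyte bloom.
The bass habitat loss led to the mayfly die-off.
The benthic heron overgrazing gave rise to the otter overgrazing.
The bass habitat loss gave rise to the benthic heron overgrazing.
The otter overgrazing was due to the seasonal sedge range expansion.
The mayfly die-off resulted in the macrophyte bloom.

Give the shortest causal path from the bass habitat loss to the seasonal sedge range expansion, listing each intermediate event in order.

the bass habitat loss → the mayfly die-off → the macrophyte bloom → the seasonal sedge range expansion

the bass habitat loss → the mayfly die-off
the mayfly die-off → the macrophyte bloom
the macrophyte bloom → the seasonal sedge range expansion
Length: 3 steps.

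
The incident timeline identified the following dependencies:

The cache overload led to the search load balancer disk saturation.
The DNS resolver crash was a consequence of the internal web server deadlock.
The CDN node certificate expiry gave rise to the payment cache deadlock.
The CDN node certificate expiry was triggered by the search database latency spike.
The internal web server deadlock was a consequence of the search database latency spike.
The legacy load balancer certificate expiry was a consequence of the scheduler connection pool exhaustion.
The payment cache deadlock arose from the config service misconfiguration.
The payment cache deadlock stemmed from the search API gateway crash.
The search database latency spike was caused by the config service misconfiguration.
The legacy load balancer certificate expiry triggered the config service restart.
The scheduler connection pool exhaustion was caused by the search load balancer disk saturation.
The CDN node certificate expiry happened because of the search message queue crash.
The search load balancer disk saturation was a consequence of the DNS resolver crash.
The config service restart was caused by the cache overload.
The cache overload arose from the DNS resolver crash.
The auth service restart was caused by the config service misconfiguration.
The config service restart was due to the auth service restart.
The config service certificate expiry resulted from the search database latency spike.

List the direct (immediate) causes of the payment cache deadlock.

the CDN node certificate expiry, the config service misconfiguration, the search API gateway crash

Upstream contributors include the search database latency spike, the search message queue crash, but only the CDN node certificate expiry, the config service misconfiguration, the search API gateway crash feed directly into the payment cache deadlock.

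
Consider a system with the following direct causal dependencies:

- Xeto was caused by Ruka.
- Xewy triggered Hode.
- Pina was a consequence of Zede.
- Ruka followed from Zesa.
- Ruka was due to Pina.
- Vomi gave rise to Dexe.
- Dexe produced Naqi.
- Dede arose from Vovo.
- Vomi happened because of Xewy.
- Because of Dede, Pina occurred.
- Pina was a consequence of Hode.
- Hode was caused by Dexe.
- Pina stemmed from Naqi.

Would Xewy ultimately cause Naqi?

Yes

There is a causal chain: Xewy → Vomi → Dexe → Naqi.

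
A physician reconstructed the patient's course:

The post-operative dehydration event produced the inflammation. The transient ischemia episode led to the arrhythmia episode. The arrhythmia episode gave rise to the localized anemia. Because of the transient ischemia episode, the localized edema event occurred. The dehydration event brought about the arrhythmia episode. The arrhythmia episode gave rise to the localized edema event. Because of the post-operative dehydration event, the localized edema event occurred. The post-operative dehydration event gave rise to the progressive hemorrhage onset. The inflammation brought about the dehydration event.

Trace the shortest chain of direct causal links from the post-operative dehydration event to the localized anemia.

the post-operative dehydration event → the inflammation → the dehydration event → the arrhythmia episode → the localized anemia

the post-operative dehydration event → the inflammation
the inflammation → the dehydration event
the dehydration event → the arrhythmia episode
the arrhythmia episode → the localized anemia
Length: 4 steps.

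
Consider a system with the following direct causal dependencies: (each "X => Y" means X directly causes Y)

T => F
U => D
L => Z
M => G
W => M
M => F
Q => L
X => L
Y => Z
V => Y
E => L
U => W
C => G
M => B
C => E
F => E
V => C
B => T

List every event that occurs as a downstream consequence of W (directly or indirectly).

Direct effects: M.
2 steps out: B, F, G.
3 steps out: T, E.
4 steps out: L.
5 steps out: Z.
Not reachable from it: V, C, U, X, D, Q, Y.

B, E, F, G, L, M, T, Z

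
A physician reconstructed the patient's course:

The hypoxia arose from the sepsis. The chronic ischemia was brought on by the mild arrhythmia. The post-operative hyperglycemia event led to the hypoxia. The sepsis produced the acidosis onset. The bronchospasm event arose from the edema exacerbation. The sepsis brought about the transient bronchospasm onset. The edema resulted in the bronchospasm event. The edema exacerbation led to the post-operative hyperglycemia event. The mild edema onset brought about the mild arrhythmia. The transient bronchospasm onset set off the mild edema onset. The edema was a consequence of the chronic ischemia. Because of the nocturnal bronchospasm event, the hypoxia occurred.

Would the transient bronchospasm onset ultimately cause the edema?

There is a causal chain: the transient bronchospasm onset → the mild edema onset → the mild arrhythmia → the chronic ischemia → the edema.

Yes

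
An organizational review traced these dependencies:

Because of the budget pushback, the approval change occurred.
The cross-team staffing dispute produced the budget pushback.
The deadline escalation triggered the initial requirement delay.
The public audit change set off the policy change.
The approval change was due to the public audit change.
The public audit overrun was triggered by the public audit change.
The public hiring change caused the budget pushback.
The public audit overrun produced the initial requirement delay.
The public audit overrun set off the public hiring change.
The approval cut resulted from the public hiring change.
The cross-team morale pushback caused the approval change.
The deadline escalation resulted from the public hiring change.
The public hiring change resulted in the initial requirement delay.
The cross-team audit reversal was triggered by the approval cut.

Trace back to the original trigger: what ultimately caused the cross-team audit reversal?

Tracing upstream from the cross-team audit reversal: the cross-team audit reversal ← the approval cut ← the public hiring change ← the public audit overrun ← the public audit change.
The public audit change has no stated cause, so it is the root.

the public audit change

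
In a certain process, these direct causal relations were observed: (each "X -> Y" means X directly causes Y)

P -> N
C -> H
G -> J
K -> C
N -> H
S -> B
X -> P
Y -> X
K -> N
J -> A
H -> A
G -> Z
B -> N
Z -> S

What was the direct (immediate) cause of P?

X

Upstream contributors include Y, but only X feeds directly into P.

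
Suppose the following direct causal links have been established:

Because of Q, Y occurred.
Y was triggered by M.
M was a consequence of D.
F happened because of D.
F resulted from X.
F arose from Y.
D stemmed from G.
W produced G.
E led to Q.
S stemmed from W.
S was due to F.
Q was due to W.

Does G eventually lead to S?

Yes

There is a causal chain: G → D → F → S.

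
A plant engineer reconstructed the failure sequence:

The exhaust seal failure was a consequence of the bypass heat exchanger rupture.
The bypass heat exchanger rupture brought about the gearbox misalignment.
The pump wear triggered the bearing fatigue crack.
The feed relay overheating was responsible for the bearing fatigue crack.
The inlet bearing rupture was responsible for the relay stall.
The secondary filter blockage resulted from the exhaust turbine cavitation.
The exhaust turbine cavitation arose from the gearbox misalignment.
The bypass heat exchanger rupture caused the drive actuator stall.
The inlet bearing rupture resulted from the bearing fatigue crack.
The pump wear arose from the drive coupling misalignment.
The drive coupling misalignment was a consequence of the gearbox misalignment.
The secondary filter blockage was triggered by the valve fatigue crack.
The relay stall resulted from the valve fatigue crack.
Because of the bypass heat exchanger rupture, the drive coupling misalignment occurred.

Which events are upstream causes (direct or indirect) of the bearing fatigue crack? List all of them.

the bypass heat exchanger rupture, the drive coupling misalignment, the feed relay overheating, the gearbox misalignment, the pump wear

Immediate causes of the bearing fatigue crack: the pump wear, the feed relay overheating.
Further upstream: the bypass heat exchanger rupture, the gearbox misalignment, the drive coupling misalignment.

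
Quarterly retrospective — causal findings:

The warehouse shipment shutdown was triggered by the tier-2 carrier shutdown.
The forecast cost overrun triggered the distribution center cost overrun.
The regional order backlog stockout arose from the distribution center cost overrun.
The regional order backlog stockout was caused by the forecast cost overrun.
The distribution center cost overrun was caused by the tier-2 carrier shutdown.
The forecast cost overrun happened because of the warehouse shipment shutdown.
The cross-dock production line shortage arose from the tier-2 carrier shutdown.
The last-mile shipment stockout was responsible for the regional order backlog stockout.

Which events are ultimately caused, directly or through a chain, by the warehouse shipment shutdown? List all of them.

the distribution center cost overrun, the forecast cost overrun, the regional order backlog stockout

Direct effects: the forecast cost overrun.
2 steps out: the distribution center cost overrun, the regional order backlog stockout.
Not reachable from it: the tier-2 carrier shutdown, the cross-dock production line shortage, the last-mile shipment stockout.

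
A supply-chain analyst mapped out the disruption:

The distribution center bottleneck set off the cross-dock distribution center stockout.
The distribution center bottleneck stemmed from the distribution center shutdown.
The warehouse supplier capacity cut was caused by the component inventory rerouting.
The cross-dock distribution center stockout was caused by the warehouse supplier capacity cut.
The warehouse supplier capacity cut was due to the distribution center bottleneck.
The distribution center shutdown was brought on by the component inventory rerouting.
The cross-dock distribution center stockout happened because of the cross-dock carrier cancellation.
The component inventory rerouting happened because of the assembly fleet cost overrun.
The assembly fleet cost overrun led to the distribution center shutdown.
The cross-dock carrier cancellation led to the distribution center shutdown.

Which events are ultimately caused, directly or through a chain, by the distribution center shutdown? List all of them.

the cross-dock distribution center stockout, the distribution center bottleneck, the warehouse supplier capacity cut

Direct effects: the distribution center bottleneck.
2 steps out: the warehouse supplier capacity cut, the cross-dock distribution center stockout.
Not reachable from it: the assembly fleet cost overrun, the component inventory rerouting, the cross-dock carrier cancellation.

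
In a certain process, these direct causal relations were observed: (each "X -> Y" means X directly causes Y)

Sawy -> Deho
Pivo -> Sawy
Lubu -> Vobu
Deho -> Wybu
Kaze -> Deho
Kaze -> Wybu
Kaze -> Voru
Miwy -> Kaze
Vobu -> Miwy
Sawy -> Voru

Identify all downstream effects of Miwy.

Direct effects: Kaze.
2 steps out: Deho, Voru, Wybu.
Not reachable from it: Lubu, Vobu, Pivo, Sawy.

Deho, Kaze, Voru, Wybu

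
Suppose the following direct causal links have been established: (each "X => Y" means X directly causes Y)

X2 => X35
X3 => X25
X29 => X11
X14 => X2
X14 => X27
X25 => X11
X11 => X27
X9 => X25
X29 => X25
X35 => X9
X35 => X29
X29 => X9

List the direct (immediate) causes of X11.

Upstream contributors include X14, X2, X35, X9, X3, but only X25, X29 feed directly into X11.

X25, X29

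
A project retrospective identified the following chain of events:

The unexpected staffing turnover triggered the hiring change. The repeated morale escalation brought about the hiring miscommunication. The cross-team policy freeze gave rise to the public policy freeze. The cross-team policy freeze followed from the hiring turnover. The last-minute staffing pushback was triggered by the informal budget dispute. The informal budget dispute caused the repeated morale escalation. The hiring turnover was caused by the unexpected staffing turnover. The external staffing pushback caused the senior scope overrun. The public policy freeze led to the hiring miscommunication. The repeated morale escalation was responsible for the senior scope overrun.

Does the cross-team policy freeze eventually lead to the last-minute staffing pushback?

The cross-team policy freeze leads to the public policy freeze, the hiring miscommunication; the last-minute staffing pushback is not among them.

No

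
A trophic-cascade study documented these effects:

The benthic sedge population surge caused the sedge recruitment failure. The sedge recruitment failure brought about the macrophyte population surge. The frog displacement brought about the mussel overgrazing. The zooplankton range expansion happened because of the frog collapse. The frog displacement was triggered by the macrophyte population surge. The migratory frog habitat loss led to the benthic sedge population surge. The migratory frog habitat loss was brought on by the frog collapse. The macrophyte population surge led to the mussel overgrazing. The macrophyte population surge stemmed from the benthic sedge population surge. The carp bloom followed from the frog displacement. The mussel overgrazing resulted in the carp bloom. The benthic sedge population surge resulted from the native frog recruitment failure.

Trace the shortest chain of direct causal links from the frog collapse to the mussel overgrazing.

the frog collapse → the migratory frog habitat loss → the benthic sedge population surge → the macrophyte population surge → the mussel overgrazing

the frog collapse → the migratory frog habitat loss
the migratory frog habitat loss → the benthic sedge population surge
the benthic sedge population surge → the macrophyte population surge
the macrophyte population surge → the mussel overgrazing
Length: 4 steps.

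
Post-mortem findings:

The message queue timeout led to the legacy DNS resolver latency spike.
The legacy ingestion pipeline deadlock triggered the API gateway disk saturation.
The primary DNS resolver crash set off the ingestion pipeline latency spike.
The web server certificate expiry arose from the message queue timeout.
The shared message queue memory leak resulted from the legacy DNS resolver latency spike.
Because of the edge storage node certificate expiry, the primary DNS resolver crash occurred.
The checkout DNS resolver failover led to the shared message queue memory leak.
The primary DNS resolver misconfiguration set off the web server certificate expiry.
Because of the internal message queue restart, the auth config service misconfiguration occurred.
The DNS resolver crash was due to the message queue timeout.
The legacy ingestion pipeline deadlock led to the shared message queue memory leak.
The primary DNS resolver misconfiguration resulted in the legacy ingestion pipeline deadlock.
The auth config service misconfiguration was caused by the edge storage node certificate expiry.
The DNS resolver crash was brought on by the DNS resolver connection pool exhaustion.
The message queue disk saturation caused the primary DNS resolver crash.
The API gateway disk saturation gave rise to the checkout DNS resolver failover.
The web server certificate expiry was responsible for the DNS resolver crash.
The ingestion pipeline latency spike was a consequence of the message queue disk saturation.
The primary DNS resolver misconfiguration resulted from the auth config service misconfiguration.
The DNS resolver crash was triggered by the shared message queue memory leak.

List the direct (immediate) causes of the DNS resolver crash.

Upstream contributors include the internal message queue restart, the edge storage node certificate expiry, the auth config service misconfiguration, the primary DNS resolver misconfiguration, the legacy ingestion pipeline deadlock, the API gateway disk saturation, the checkout DNS resolver failover, the legacy DNS resolver latency spike, but only the DNS resolver connection pool exhaustion, the message queue timeout, the shared message queue memory leak, the web server certificate expiry feed directly into the DNS resolver crash.

the DNS resolver connection pool exhaustion, the message queue timeout, the shared message queue memory leak, the web server certificate expiry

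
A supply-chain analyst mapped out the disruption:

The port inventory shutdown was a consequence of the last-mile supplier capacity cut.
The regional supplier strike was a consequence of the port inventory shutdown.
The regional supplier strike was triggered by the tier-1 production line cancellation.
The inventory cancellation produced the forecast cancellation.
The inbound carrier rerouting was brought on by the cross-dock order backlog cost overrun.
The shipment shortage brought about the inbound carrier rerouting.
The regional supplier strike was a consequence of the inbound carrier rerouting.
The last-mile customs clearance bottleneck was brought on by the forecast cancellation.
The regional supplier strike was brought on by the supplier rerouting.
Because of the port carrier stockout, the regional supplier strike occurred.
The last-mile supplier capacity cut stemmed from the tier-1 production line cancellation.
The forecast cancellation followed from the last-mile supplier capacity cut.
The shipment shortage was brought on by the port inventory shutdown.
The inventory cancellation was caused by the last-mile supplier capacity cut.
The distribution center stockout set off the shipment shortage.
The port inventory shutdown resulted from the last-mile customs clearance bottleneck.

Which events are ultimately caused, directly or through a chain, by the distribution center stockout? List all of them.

Direct effects: the shipment shortage.
2 steps out: the inbound carrier rerouting.
3 steps out: the regional supplier strike.
Not reachable from it: the tier-1 production line cancellation, the cross-dock order backlog cost overrun, the last-mile supplier capacity cut, the inventory cancellation, the forecast cancellation, the port carrier stockout, the last-mile customs clearance bottleneck, the port inventory shutdown, the supplier rerouting.

the inbound carrier rerouting, the regional supplier strike, the shipment shortage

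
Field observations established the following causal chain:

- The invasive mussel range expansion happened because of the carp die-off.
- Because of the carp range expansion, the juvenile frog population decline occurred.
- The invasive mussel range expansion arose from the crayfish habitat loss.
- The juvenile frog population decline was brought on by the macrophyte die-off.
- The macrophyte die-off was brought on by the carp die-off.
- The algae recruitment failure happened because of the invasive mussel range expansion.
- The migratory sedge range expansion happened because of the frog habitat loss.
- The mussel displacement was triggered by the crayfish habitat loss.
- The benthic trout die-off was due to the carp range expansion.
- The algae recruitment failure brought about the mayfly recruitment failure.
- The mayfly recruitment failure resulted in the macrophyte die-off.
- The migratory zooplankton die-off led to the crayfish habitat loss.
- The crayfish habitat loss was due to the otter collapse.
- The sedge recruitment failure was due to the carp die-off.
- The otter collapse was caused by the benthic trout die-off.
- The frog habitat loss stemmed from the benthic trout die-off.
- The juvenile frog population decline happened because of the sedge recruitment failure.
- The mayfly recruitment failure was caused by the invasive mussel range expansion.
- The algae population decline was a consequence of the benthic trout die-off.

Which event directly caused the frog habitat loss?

the benthic trout die-off

Upstream contributors include the carp range expansion, but only the benthic trout die-off feeds directly into the frog habitat loss.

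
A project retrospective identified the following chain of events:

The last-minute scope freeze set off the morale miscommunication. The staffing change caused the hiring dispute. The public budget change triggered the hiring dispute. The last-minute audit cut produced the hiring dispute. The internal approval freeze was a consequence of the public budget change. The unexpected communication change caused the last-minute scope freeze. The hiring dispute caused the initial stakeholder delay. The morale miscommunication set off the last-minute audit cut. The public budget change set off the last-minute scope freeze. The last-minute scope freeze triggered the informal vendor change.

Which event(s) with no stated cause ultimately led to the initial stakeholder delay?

the public budget change, the staffing change, the unexpected communication change

Tracing upstream from the initial stakeholder delay: the initial stakeholder delay ← the hiring dispute ← the public budget change.
A separate upstream branch: the initial stakeholder delay ← the hiring dispute ← the last-minute audit cut ← the morale miscommunication ← the last-minute scope freeze ← the unexpected communication change.
A separate upstream branch: the initial stakeholder delay ← the hiring dispute ← the staffing change.
Each of those chain origins has no stated cause.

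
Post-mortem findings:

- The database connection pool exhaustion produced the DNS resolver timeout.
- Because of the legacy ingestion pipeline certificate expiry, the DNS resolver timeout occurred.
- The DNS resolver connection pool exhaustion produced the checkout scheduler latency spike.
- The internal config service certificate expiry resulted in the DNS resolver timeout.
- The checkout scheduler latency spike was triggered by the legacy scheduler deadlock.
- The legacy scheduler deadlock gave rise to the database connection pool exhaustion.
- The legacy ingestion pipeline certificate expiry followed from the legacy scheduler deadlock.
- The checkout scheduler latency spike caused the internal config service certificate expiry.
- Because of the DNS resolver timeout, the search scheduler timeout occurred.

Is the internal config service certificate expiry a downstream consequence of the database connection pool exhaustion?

No

The database connection pool exhaustion leads to the DNS resolver timeout, the search scheduler timeout; the internal config service certificate expiry is not among them.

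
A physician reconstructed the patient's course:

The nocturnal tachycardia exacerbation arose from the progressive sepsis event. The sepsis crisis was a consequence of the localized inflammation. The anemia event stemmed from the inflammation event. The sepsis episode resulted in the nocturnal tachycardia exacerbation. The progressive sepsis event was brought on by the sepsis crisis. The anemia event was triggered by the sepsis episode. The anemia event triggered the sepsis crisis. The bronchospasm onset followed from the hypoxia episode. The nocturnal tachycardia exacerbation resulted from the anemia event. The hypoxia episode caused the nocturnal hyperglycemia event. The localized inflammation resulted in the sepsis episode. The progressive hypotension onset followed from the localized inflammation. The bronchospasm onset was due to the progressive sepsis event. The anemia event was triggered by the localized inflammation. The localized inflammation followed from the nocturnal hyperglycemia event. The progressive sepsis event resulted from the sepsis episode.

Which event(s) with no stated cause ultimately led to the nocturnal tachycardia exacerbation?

the hypoxia episode, the inflammation event

Tracing upstream from the nocturnal tachycardia exacerbation: the nocturnal tachycardia exacerbation ← the sepsis episode ← the localized inflammation ← the nocturnal hyperglycemia event ← the hypoxia episode.
A separate upstream branch: the nocturnal tachycardia exacerbation ← the anemia event ← the inflammation event.
Each of those chain origins has no stated cause.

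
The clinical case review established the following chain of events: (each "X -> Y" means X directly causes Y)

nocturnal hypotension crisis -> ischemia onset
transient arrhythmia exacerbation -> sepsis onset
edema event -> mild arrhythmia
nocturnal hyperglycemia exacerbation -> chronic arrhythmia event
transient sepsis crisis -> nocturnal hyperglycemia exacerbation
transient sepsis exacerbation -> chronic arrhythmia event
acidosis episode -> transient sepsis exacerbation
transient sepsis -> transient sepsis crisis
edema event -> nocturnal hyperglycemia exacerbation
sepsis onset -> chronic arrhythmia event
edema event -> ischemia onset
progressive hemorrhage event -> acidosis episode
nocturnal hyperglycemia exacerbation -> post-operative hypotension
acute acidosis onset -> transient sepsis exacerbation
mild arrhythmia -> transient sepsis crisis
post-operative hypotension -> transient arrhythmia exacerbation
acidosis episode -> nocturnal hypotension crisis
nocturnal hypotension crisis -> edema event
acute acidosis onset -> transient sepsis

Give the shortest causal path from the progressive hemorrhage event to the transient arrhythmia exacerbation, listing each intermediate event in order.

the progressive hemorrhage event → the acidosis episode
the acidosis episode → the nocturnal hypotension crisis
the nocturnal hypotension crisis → the edema event
the edema event → the nocturnal hyperglycemia exacerbation
the nocturnal hyperglycemia exacerbation → the post-operative hypotension
the post-operative hypotension → the transient arrhythmia exacerbation
Length: 6 steps.

the progressive hemorrhage event → the acidosis episode → the nocturnal hypotension crisis → the edema event → the nocturnal hyperglycemia exacerbation → the post-operative hypotension → the transient arrhythmia exacerbation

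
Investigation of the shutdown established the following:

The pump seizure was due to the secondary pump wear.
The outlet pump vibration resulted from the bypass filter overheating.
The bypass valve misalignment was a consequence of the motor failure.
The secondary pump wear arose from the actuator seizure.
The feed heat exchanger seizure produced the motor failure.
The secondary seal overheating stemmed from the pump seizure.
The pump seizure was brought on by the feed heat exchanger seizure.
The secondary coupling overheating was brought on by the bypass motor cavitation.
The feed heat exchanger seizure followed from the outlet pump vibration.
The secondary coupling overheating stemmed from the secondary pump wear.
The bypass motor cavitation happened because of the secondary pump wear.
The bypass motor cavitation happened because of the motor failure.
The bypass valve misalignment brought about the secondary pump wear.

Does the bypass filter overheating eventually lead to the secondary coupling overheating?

There is a causal chain: the bypass filter overheating → the outlet pump vibration → the feed heat exchanger seizure → the motor failure → the bypass motor cavitation → the secondary coupling overheating.

Yes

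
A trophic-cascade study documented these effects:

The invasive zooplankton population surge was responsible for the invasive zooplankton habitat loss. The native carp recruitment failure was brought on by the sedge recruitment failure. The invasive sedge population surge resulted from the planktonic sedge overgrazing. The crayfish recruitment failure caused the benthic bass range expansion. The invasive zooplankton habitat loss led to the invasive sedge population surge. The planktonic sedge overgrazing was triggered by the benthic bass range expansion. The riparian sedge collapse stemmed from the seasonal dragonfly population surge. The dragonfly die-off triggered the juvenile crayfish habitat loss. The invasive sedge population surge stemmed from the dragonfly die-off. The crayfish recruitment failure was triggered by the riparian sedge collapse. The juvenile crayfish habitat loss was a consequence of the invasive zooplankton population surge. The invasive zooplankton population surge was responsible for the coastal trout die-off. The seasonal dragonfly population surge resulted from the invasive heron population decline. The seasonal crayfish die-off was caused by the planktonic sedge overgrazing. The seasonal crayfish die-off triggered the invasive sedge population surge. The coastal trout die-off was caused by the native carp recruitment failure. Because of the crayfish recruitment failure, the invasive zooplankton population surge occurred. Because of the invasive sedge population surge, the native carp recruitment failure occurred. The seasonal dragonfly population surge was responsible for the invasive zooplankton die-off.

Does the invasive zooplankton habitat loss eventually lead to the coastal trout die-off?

Yes

There is a causal chain: the invasive zooplankton habitat loss → the invasive sedge population surge → the native carp recruitment failure → the coastal trout die-off.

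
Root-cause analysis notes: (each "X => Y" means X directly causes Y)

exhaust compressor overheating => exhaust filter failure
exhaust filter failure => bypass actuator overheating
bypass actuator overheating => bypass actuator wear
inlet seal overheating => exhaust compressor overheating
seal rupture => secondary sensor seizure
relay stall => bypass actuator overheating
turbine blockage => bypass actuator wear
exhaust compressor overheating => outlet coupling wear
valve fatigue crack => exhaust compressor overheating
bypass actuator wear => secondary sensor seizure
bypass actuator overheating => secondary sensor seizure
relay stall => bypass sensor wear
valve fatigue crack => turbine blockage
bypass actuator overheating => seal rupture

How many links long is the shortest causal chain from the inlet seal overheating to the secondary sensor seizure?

Shortest chain: the inlet seal overheating → the exhaust compressor overheating → the exhaust filter failure → the bypass actuator overheating → the secondary sensor seizure.

4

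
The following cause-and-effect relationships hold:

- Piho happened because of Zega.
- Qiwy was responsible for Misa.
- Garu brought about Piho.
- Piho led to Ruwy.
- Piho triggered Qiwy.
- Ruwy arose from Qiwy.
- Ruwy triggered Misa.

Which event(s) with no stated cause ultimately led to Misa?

Tracing upstream from Misa: Misa ← Qiwy ← Piho ← Garu.
A separate upstream branch: Misa ← Qiwy ← Piho ← Zega.
Each of those chain origins has no stated cause.

Garu, Zega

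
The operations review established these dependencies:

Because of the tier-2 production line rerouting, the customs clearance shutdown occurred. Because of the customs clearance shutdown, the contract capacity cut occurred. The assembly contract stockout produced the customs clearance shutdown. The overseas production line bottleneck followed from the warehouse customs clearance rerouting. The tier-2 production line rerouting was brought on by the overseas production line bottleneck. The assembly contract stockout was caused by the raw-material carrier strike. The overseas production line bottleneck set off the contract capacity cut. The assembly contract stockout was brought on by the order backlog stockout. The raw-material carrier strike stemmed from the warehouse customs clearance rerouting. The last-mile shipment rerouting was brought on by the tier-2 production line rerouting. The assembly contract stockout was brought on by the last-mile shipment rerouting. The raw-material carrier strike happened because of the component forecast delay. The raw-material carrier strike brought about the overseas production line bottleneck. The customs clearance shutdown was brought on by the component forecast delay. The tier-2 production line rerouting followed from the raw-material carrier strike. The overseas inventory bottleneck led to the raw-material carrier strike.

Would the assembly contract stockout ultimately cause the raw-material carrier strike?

The assembly contract stockout leads to the customs clearance shutdown, the contract capacity cut; the raw-material carrier strike is not among them.

No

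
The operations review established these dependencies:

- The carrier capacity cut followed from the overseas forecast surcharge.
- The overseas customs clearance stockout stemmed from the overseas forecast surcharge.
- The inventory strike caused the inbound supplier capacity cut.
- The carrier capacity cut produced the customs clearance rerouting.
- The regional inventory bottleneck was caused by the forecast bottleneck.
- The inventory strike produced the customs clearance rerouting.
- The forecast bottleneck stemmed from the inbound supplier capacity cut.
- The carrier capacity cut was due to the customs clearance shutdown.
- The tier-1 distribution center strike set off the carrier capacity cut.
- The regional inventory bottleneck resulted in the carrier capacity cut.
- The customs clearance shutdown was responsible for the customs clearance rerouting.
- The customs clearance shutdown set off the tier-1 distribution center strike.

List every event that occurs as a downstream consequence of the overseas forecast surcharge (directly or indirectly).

the carrier capacity cut, the customs clearance rerouting, the overseas customs clearance stockout

Direct effects: the overseas customs clearance stockout, the carrier capacity cut.
2 steps out: the customs clearance rerouting.
Not reachable from it: the inventory strike, the inbound supplier capacity cut, the forecast bottleneck, the regional inventory bottleneck, the customs clearance shutdown, the tier-1 distribution center strike.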